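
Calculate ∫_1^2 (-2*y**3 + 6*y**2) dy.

13/2

By the power rule, an antiderivative is F(y) = -y**4/2 + 2*y**3.
Then F(2) - F(1) = (8) - (3/2) = 13/2.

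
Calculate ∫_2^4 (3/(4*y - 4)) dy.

3*log(3)/4

An antiderivative is F(y) = 3*log(4*y - 4)/4.
Then F(4) - F(2) = (3*log(12)/4) - (3*log(2)/2) = 3*log(3)/4.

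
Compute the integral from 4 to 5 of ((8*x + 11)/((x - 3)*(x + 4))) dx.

Factor the denominator: x**2 + x - 12 = (x + 4)(x - 3).
Partial fractions: (8*x + 11)/((x - 3)*(x + 4)) = 3/(x + 4) + 5/(x - 3).
An antiderivative is F(x) = 5*log(x - 3) + 3*log(x + 4).
Then F(5) - F(4) = (5*log(2) + 6*log(3)) - (9*log(2)) = -4*log(2) + 6*log(3).

-4*log(2) + 6*log(3)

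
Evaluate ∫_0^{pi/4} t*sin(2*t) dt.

Integrate by parts once (u = t, dv = sin(2*t) dt).
An antiderivative is F(t) = -t*cos(2*t)/2 + sin(2*t)/4.
Then F(pi/4) - F(0) = (1/4) - (0) = 1/4.

1/4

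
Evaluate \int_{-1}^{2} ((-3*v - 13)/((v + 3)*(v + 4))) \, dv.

Factor the denominator: v**2 + 7*v + 12 = (v + 4)(v + 3).
Partial fractions: (-3*v - 13)/((v + 3)*(v + 4)) = 1/(v + 4) - 4/(v + 3).
An antiderivative is F(v) = -4*log(v + 3) + log(v + 4).
Then F(2) - F(-1) = (-4*log(5) + log(2) + log(3)) - (log(3/16)) = -4*log(5) + 5*log(2).

-4*log(5) + 5*log(2)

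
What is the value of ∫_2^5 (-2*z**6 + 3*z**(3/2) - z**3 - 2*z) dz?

-628827/28 - 24*sqrt(2)/5 + 30*sqrt(5)

By the power rule, an antiderivative is F(z) = -2*z**7/7 + 6*z**(5/2)/5 - z**4/4 - z**2.
Then F(5) - F(2) = (-630075/28 + 30*sqrt(5)) - (-312/7 + 24*sqrt(2)/5) = -628827/28 - 24*sqrt(2)/5 + 30*sqrt(5).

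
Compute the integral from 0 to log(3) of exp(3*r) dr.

26/3

Let u = exp(r), so du = exp(r) dr. When r = 0, u = 1; when r = log(3), u = 3.
The integral becomes ∫ u**2 du from 1 to 3, with antiderivative u**3/3.
Back in r: F(r) = exp(3*r)/3.
Then F(log(3)) - F(0) = (9) - (1/3) = 26/3.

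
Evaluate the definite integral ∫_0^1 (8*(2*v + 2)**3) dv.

240

Let u = 2*v + 2, so du = 2 dv. When v = 0, u = 2; when v = 1, u = 4.
The integral becomes 4·∫ u**3 du from 2 to 4, with antiderivative u**4.
Back in v: F(v) = (2*v + 2)**4.
Then F(1) - F(0) = (256) - (16) = 240.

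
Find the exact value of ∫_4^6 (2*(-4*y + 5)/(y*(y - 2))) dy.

-5*log(3) + 2*log(2)

Factor the denominator: y**2 - 2*y = y(y - 2).
Partial fractions: 2*(-4*y + 5)/(y*(y - 2)) = -5/y - 3/(y - 2).
An antiderivative is F(y) = -5*log(y) - 3*log(y - 2).
Then F(6) - F(4) = (-11*log(2) - 5*log(3)) - (-13*log(2)) = -5*log(3) + 2*log(2).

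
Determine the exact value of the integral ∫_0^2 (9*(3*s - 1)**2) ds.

126

Let u = 3*s - 1, so du = 3 ds. When s = 0, u = -1; when s = 2, u = 5.
The integral becomes 3·∫ u**2 du from -1 to 5, with antiderivative u**3.
Back in s: F(s) = (3*s - 1)**3.
Then F(2) - F(0) = (125) - (-1) = 126.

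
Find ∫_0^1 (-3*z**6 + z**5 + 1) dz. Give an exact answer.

31/42

By the power rule, an antiderivative is F(z) = -3*z**7/7 + z**6/6 + z.
Then F(1) - F(0) = (31/42) - (0) = 31/42.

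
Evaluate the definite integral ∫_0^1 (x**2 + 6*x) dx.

By the power rule, an antiderivative is F(x) = x**3/3 + 3*x**2.
Then F(1) - F(0) = (10/3) - (0) = 10/3.

10/3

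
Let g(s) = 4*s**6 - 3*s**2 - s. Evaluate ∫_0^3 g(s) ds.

17055/14

By the power rule, an antiderivative is F(s) = 4*s**7/7 - s**3 - s**2/2.
Then F(3) - F(0) = (17055/14) - (0) = 17055/14.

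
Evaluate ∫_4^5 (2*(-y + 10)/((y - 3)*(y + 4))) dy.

Factor the denominator: y**2 + y - 12 = (y + 4)(y - 3).
Partial fractions: 2*(-y + 10)/((y - 3)*(y + 4)) = -4/(y + 4) + 2/(y - 3).
An antiderivative is F(y) = 2*log(y - 3) - 4*log(y + 4).
Then F(5) - F(4) = (-8*log(3) + 2*log(2)) - (-12*log(2)) = -8*log(3) + 14*log(2).

-8*log(3) + 14*log(2)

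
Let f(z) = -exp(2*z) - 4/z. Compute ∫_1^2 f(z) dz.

-exp(4)/2 - log(16) + exp(2)/2

An antiderivative is F(z) = -exp(2*z)/2 - 4*log(z).
Then F(2) - F(1) = (-exp(4)/2 - log(16)) - (-exp(2)/2) = -exp(4)/2 - log(16) + exp(2)/2.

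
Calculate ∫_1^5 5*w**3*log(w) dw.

-195 + 3125*log(5)/4

Integrate by parts once (u = ln w, dv = 5*w**3 dw).
An antiderivative is F(w) = 5*w**4*(4*log(w) - 1)/16.
Then F(5) - F(1) = (-3125/16 + 3125*log(5)/4) - (-5/16) = -195 + 3125*log(5)/4.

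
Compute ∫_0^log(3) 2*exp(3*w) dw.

Let u = exp(w), so du = exp(w) dw. When w = 0, u = 1; when w = log(3), u = 3.
The integral becomes 2·∫ u**2 du from 1 to 3, with antiderivative 2*u**3/3.
Back in w: F(w) = 2*exp(3*w)/3.
Then F(log(3)) - F(0) = (18) - (2/3) = 52/3.

52/3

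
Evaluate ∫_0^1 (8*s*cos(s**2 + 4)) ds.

Let u = s**2 + 4, so du = 2*s ds. When s = 0, u = 4; when s = 1, u = 5.
The integral becomes 4·∫ cos(u) du from 4 to 5, with antiderivative 4*sin(u).
Back in s: F(s) = 4*sin(s**2 + 4).
Then F(1) - F(0) = (4*sin(5)) - (4*sin(4)) = 4*sin(5) - 4*sin(4).

4*sin(5) - 4*sin(4)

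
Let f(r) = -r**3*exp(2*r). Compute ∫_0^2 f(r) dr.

Integrate by parts 3 times (u = r^3, dv = -exp(2*r) dr).
An antiderivative is F(r) = (-4*r**3 + 6*r**2 - 6*r + 3)*exp(2*r)/8.
Then F(2) - F(0) = (-17*exp(4)/8) - (3/8) = -17*exp(4)/8 - 3/8.

-17*exp(4)/8 - 3/8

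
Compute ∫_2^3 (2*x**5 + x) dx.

1345/6

By the power rule, an antiderivative is F(x) = x**6/3 + x**2/2.
Then F(3) - F(2) = (495/2) - (70/3) = 1345/6.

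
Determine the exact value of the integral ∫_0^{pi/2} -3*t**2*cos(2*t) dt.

Integrate by parts twice (u = t^2, dv = -3*cos(2*t) dt).
An antiderivative is F(t) = -3*t**2*sin(2*t)/2 - 3*t*cos(2*t)/2 + 3*sin(2*t)/4.
Then F(pi/2) - F(0) = (3*pi/4) - (0) = 3*pi/4.

3*pi/4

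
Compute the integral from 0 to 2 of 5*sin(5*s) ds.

1 - cos(10)

Let u = 5*s, so du = 5 ds. When s = 0, u = 0; when s = 2, u = 10.
The integral becomes ∫ sin(u) du from 0 to 10, with antiderivative -cos(u).
Back in s: F(s) = -cos(5*s).
Then F(2) - F(0) = (-cos(10)) - (-1) = 1 - cos(10).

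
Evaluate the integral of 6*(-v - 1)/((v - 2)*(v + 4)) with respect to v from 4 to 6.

Factor the denominator: v**2 + 2*v - 8 = (v + 4)(v - 2).
Partial fractions: 6*(-v - 1)/((v - 2)*(v + 4)) = -3/(v + 4) - 3/(v - 2).
An antiderivative is F(v) = -3*log(v - 2) - 3*log(v + 4).
Then F(6) - F(4) = (-9*log(2) - 3*log(5)) - (-12*log(2)) = -3*log(5) + 3*log(2).

-3*log(5) + 3*log(2)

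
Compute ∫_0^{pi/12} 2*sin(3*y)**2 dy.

Use the identity sin^2(3*y) = (1 - cos(6*y))/2.
An antiderivative is F(y) = y - sin(6*y)/6.
Then F(pi/12) - F(0) = (-1/6 + pi/12) - (0) = -1/6 + pi/12.

-1/6 + pi/12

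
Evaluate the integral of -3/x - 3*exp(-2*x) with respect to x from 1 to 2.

An antiderivative is F(x) = -3*log(x) + 3*exp(-2*x)/2.
Then F(2) - F(1) = (-3*log(2) + 3*exp(-4)/2) - (3*exp(-2)/2) = -3*log(2) - 3*exp(-2)/2 + 3*exp(-4)/2.

-3*log(2) - 3*exp(-2)/2 + 3*exp(-4)/2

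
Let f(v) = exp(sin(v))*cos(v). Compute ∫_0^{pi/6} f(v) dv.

Let u = sin(v), so du = cos(v) dv. When v = 0, u = 0; when v = pi/6, u = 1/2.
The integral becomes ∫ exp(u) du from 0 to 1/2, with antiderivative exp(u).
Back in v: F(v) = exp(sin(v)).
Then F(pi/6) - F(0) = (exp(1/2)) - (1) = -1 + exp(1/2).

-1 + exp(1/2)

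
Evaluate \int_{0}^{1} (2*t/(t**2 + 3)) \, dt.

Let u = t**2 + 3, so du = 2*t dt. When t = 0, u = 3; when t = 1, u = 4.
The integral becomes ∫ 1/u du from 3 to 4, with antiderivative log(u).
Back in t: F(t) = log(t**2 + 3).
Then F(1) - F(0) = (log(4)) - (log(3)) = log(4/3).

log(4/3)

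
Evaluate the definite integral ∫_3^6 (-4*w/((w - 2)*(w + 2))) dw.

-10*log(2) + 2*log(5)

Factor the denominator: w**2 - 4 = (w + 2)(w - 2).
Partial fractions: -4*w/((w - 2)*(w + 2)) = -2/(w + 2) - 2/(w - 2).
An antiderivative is F(w) = -2*log(w - 2) - 2*log(w + 2).
Then F(6) - F(3) = (-10*log(2)) - (-log(25)) = -10*log(2) + 2*log(5).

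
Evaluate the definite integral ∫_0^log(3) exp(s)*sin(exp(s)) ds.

cos(1) - cos(3)

Let u = exp(s), so du = exp(s) ds. When s = 0, u = 1; when s = log(3), u = 3.
The integral becomes ∫ sin(u) du from 1 to 3, with antiderivative -cos(u).
Back in s: F(s) = -cos(exp(s)).
Then F(log(3)) - F(0) = (-cos(3)) - (-cos(1)) = cos(1) - cos(3).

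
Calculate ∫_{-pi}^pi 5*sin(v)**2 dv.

Use the identity sin^2(v) = (1 - cos(2*v))/2.
An antiderivative is F(v) = 5*v/2 - 5*sin(2*v)/4.
Then F(pi) - F(-pi) = (5*pi/2) - (-5*pi/2) = 5*pi.

5*pi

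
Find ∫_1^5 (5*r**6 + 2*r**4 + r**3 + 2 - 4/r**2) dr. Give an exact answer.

2002464/35

By the power rule, an antiderivative is F(r) = 5*r**7/7 + 2*r**5/5 + r**4/4 + 2*r + 4/r.
Then F(5) - F(1) = (8010887/140) - (1031/140) = 2002464/35.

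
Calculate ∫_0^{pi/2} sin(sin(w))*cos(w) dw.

1 - cos(1)

Let u = sin(w), so du = cos(w) dw. When w = 0, u = 0; when w = pi/2, u = 1.
The integral becomes ∫ sin(u) du from 0 to 1, with antiderivative -cos(u).
Back in w: F(w) = -cos(sin(w)).
Then F(pi/2) - F(0) = (-cos(1)) - (-1) = 1 - cos(1).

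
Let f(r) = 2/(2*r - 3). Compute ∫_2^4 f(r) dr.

log(5)

An antiderivative is F(r) = log(2*r - 3).
Then F(4) - F(2) = (log(5)) - (0) = log(5).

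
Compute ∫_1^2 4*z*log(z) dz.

Integrate by parts once (u = ln z, dv = 4*z dz).
An antiderivative is F(z) = z**2*(2*log(z) - 1).
Then F(2) - F(1) = (-4 + 8*log(2)) - (-1) = -3 + 8*log(2).

-3 + 8*log(2)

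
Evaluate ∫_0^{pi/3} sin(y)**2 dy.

Use the identity sin^2(y) = (1 - cos(2*y))/2.
An antiderivative is F(y) = y/2 - sin(2*y)/4.
Then F(pi/3) - F(0) = (-sqrt(3)/8 + pi/6) - (0) = -sqrt(3)/8 + pi/6.

-sqrt(3)/8 + pi/6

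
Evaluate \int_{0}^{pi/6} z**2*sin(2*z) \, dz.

-1/8 - pi**2/144 + sqrt(3)*pi/24

Integrate by parts twice (u = z^2, dv = sin(2*z) dz).
An antiderivative is F(z) = -z**2*cos(2*z)/2 + z*sin(2*z)/2 + cos(2*z)/4.
Then F(pi/6) - F(0) = (-pi**2/144 + 1/8 + sqrt(3)*pi/24) - (1/4) = -1/8 - pi**2/144 + sqrt(3)*pi/24.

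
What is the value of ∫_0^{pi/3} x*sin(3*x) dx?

Integrate by parts once (u = x, dv = sin(3*x) dx).
An antiderivative is F(x) = -x*cos(3*x)/3 + sin(3*x)/9.
Then F(pi/3) - F(0) = (pi/9) - (0) = pi/9.

pi/9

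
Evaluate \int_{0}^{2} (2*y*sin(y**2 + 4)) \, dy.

cos(4) - cos(8)

Let u = y**2 + 4, so du = 2*y dy. When y = 0, u = 4; when y = 2, u = 8.
The integral becomes ∫ sin(u) du from 4 to 8, with antiderivative -cos(u).
Back in y: F(y) = -cos(y**2 + 4).
Then F(2) - F(0) = (-cos(8)) - (-cos(4)) = cos(4) - cos(8).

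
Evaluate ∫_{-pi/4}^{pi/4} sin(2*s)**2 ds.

Use the identity sin^2(2*s) = (1 - cos(4*s))/2.
An antiderivative is F(s) = s/2 - sin(4*s)/8.
Then F(pi/4) - F(-pi/4) = (pi/8) - (-pi/8) = pi/4.

pi/4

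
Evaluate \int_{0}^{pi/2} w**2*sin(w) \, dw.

-2 + pi

Integrate by parts twice (u = w^2, dv = sin(w) dw).
An antiderivative is F(w) = -w**2*cos(w) + 2*w*sin(w) + 2*cos(w).
Then F(pi/2) - F(0) = (pi) - (2) = -2 + pi.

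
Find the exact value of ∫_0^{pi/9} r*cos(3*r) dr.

Integrate by parts once (u = r, dv = cos(3*r) dr).
An antiderivative is F(r) = r*sin(3*r)/3 + cos(3*r)/9.
Then F(pi/9) - F(0) = (1/18 + sqrt(3)*pi/54) - (1/9) = -1/18 + sqrt(3)*pi/54.

-1/18 + sqrt(3)*pi/54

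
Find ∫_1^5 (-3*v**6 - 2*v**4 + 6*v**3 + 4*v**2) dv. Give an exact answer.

-3531148/105

By the power rule, an antiderivative is F(v) = -3*v**7/7 - 2*v**5/5 + 3*v**4/2 + 4*v**3/3.
Then F(5) - F(1) = (-1412375/42) - (421/210) = -3531148/105.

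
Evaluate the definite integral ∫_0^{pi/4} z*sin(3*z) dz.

sqrt(2)*(4 + 3*pi)/72

Integrate by parts once (u = z, dv = sin(3*z) dz).
An antiderivative is F(z) = -z*cos(3*z)/3 + sin(3*z)/9.
Then F(pi/4) - F(0) = (sqrt(2)*(4 + 3*pi)/72) - (0) = sqrt(2)*(4 + 3*pi)/72.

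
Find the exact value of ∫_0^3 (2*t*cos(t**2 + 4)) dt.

sin(13) - sin(4)

Let u = t**2 + 4, so du = 2*t dt. When t = 0, u = 4; when t = 3, u = 13.
The integral becomes ∫ cos(u) du from 4 to 13, with antiderivative sin(u).
Back in t: F(t) = sin(t**2 + 4).
Then F(3) - F(0) = (sin(13)) - (sin(4)) = sin(13) - sin(4).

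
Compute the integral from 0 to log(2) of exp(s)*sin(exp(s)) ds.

-cos(2) + cos(1)

Let u = exp(s), so du = exp(s) ds. When s = 0, u = 1; when s = log(2), u = 2.
The integral becomes ∫ sin(u) du from 1 to 2, with antiderivative -cos(u).
Back in s: F(s) = -cos(exp(s)).
Then F(log(2)) - F(0) = (-cos(2)) - (-cos(1)) = -cos(2) + cos(1).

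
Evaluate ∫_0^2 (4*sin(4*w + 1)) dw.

Let u = 4*w + 1, so du = 4 dw. When w = 0, u = 1; when w = 2, u = 9.
The integral becomes ∫ sin(u) du from 1 to 9, with antiderivative -cos(u).
Back in w: F(w) = -cos(4*w + 1).
Then F(2) - F(0) = (-cos(9)) - (-cos(1)) = cos(1) - cos(9).

cos(1) - cos(9)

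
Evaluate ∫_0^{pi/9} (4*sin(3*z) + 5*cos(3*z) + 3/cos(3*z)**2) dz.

2/3 + 11*sqrt(3)/6

An antiderivative is F(z) = 5*sin(3*z)/3 - 4*cos(3*z)/3 + tan(3*z).
Then F(pi/9) - F(0) = (-2/3 + 11*sqrt(3)/6) - (-4/3) = 2/3 + 11*sqrt(3)/6.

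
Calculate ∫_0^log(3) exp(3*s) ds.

Let u = exp(s), so du = exp(s) ds. When s = 0, u = 1; when s = log(3), u = 3.
The integral becomes ∫ u**2 du from 1 to 3, with antiderivative u**3/3.
Back in s: F(s) = exp(3*s)/3.
Then F(log(3)) - F(0) = (9) - (1/3) = 26/3.

26/3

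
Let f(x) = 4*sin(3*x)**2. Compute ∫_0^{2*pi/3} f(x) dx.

4*pi/3

Use the identity sin^2(3*x) = (1 - cos(6*x))/2.
An antiderivative is F(x) = 2*x - sin(6*x)/3.
Then F(2*pi/3) - F(0) = (4*pi/3) - (0) = 4*pi/3.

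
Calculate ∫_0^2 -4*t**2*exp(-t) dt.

-8 + 40*exp(-2)

Integrate by parts twice (u = t^2, dv = -4*exp(-t) dt).
An antiderivative is F(t) = (4*t**2 + 8*t + 8)*exp(-t).
Then F(2) - F(0) = (40*exp(-2)) - (8) = -8 + 40*exp(-2).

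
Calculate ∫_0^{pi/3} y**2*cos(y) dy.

Integrate by parts twice (u = y^2, dv = cos(y) dy).
An antiderivative is F(y) = y**2*sin(y) + 2*y*cos(y) - 2*sin(y).
Then F(pi/3) - F(0) = (-sqrt(3) + sqrt(3)*pi**2/18 + pi/3) - (0) = -sqrt(3) + sqrt(3)*pi**2/18 + pi/3.

-sqrt(3) + sqrt(3)*pi**2/18 + pi/3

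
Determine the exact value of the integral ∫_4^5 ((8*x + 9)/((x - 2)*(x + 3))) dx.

Factor the denominator: x**2 + x - 6 = (x + 3)(x - 2).
Partial fractions: (8*x + 9)/((x - 2)*(x + 3)) = 3/(x + 3) + 5/(x - 2).
An antiderivative is F(x) = 5*log(x - 2) + 3*log(x + 3).
Then F(5) - F(4) = (5*log(3) + 9*log(2)) - (5*log(2) + 3*log(7)) = -3*log(7) + 4*log(2) + 5*log(3).

-3*log(7) + 4*log(2) + 5*log(3)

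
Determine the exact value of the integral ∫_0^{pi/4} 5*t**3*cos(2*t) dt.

-15*pi/16 + 5*pi**3/128 + 15/8

Integrate by parts 3 times (u = t^3, dv = 5*cos(2*t) dt).
An antiderivative is F(t) = 5*t**3*sin(2*t)/2 + 15*t**2*cos(2*t)/4 - 15*t*sin(2*t)/4 - 15*cos(2*t)/8.
Then F(pi/4) - F(0) = (5*pi*(-24 + pi**2)/128) - (-15/8) = -15*pi/16 + 5*pi**3/128 + 15/8.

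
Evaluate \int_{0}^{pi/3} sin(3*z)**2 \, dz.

pi/6

Use the identity sin^2(3*z) = (1 - cos(6*z))/2.
An antiderivative is F(z) = z/2 - sin(6*z)/12.
Then F(pi/3) - F(0) = (pi/6) - (0) = pi/6.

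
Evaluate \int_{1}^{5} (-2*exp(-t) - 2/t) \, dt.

-2*log(5) - 2*exp(-1) + 2*exp(-5)

An antiderivative is F(t) = -2*log(t) + 2*exp(-t).
Then F(5) - F(1) = (-2*log(5) + 2*exp(-5)) - (2*exp(-1)) = -2*log(5) - 2*exp(-1) + 2*exp(-5).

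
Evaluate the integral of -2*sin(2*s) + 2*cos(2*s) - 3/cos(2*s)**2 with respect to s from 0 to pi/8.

-5/2 + sqrt(2)

An antiderivative is F(s) = sin(2*s) + cos(2*s) - 3*tan(2*s)/2.
Then F(pi/8) - F(0) = (-3/2 + sqrt(2)) - (1) = -5/2 + sqrt(2).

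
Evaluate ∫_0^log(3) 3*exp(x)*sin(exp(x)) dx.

3*cos(1) - 3*cos(3)

Let u = exp(x), so du = exp(x) dx. When x = 0, u = 1; when x = log(3), u = 3.
The integral becomes 3·∫ sin(u) du from 1 to 3, with antiderivative -3*cos(u).
Back in x: F(x) = -3*cos(exp(x)).
Then F(log(3)) - F(0) = (-3*cos(3)) - (-3*cos(1)) = 3*cos(1) - 3*cos(3).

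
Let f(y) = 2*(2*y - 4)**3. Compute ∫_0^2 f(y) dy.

Let u = 2*y - 4, so du = 2 dy. When y = 0, u = -4; when y = 2, u = 0.
The integral becomes ∫ u**3 du from -4 to 0, with antiderivative u**4/4.
Back in y: F(y) = (2*y - 4)**4/4.
Then F(2) - F(0) = (0) - (64) = -64.

-64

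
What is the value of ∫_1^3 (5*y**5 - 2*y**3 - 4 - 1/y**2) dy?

By the power rule, an antiderivative is F(y) = 5*y**6/6 - y**4/2 - 4*y + 1/y.
Then F(3) - F(1) = (1666/3) - (-8/3) = 558.

558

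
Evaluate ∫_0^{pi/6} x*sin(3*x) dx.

Integrate by parts once (u = x, dv = sin(3*x) dx).
An antiderivative is F(x) = -x*cos(3*x)/3 + sin(3*x)/9.
Then F(pi/6) - F(0) = (1/9) - (0) = 1/9.

1/9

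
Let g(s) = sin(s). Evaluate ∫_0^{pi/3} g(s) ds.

An antiderivative is F(s) = -cos(s).
Then F(pi/3) - F(0) = (-1/2) - (-1) = 1/2.

1/2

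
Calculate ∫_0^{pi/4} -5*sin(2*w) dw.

-5/2

An antiderivative is F(w) = 5*cos(2*w)/2.
Then F(pi/4) - F(0) = (0) - (5/2) = -5/2.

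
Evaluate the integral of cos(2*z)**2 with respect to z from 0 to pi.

Use the identity cos^2(2*z) = (1 + cos(4*z))/2.
An antiderivative is F(z) = z/2 + sin(4*z)/8.
Then F(pi) - F(0) = (pi/2) - (0) = pi/2.

pi/2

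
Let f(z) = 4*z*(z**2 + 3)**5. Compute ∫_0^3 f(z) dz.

Let u = z**2 + 3, so du = 2*z dz. When z = 0, u = 3; when z = 3, u = 12.
The integral becomes 2·∫ u**5 du from 3 to 12, with antiderivative u**6/3.
Back in z: F(z) = (z**2 + 3)**6/3.
Then F(3) - F(0) = (995328) - (243) = 995085.

995085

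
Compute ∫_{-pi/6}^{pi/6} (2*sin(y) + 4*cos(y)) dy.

4

An antiderivative is F(y) = 4*sin(y) - 2*cos(y).
Then F(pi/6) - F(-pi/6) = (2 - sqrt(3)) - (-2 - sqrt(3)) = 4.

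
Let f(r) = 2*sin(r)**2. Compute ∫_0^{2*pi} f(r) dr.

2*pi

Use the identity sin^2(r) = (1 - cos(2*r))/2.
An antiderivative is F(r) = r - sin(2*r)/2.
Then F(2*pi) - F(0) = (2*pi) - (0) = 2*pi.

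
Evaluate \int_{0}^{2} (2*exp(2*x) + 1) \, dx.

An antiderivative is F(x) = exp(2*x) + x.
Then F(2) - F(0) = (2 + exp(4)) - (1) = 1 + exp(4).

1 + exp(4)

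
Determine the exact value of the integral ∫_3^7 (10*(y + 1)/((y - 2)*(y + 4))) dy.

-5*log(7) + 5*log(5) + 5*log(11)

Factor the denominator: y**2 + 2*y - 8 = (y + 4)(y - 2).
Partial fractions: 10*(y + 1)/((y - 2)*(y + 4)) = 5/(y + 4) + 5/(y - 2).
An antiderivative is F(y) = 5*log(y - 2) + 5*log(y + 4).
Then F(7) - F(3) = (5*log(5) + 5*log(11)) - (5*log(7)) = -5*log(7) + 5*log(5) + 5*log(11).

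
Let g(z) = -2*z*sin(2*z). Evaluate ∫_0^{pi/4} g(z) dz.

Integrate by parts once (u = z, dv = -2*sin(2*z) dz).
An antiderivative is F(z) = z*cos(2*z) - sin(2*z)/2.
Then F(pi/4) - F(0) = (-1/2) - (0) = -1/2.

-1/2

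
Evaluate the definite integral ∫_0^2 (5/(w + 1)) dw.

An antiderivative is F(w) = 5*log(w + 1).
Then F(2) - F(0) = (5*log(3)) - (0) = 5*log(3).

5*log(3)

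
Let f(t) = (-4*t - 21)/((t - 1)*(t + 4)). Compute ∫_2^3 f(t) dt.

-6*log(2) - log(3) + log(7)

Factor the denominator: t**2 + 3*t - 4 = (t + 4)(t - 1).
Partial fractions: (-4*t - 21)/((t - 1)*(t + 4)) = 1/(t + 4) - 5/(t - 1).
An antiderivative is F(t) = -5*log(t - 1) + log(t + 4).
Then F(3) - F(2) = (log(7/32)) - (log(6)) = -6*log(2) - log(3) + log(7).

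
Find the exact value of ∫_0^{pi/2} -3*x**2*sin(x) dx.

Integrate by parts twice (u = x^2, dv = -3*sin(x) dx).
An antiderivative is F(x) = 3*x**2*cos(x) - 6*x*sin(x) - 6*cos(x).
Then F(pi/2) - F(0) = (-3*pi) - (-6) = 6 - 3*pi.

6 - 3*pi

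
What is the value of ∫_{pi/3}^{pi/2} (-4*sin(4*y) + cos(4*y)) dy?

sqrt(3)/8 + 3/2

An antiderivative is F(y) = sin(4*y)/4 + cos(4*y).
Then F(pi/2) - F(pi/3) = (1) - (-1/2 - sqrt(3)/8) = sqrt(3)/8 + 3/2.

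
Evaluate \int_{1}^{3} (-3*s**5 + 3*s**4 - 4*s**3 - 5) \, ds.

-1544/5

By the power rule, an antiderivative is F(s) = -s**6/2 + 3*s**5/5 - s**4 - 5*s.
Then F(3) - F(1) = (-3147/10) - (-59/10) = -1544/5.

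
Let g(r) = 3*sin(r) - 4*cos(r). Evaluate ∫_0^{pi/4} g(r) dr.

3 - 7*sqrt(2)/2

An antiderivative is F(r) = -4*sin(r) - 3*cos(r).
Then F(pi/4) - F(0) = (-7*sqrt(2)/2) - (-3) = 3 - 7*sqrt(2)/2.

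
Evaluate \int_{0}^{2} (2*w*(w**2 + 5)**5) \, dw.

257908/3

Let u = w**2 + 5, so du = 2*w dw. When w = 0, u = 5; when w = 2, u = 9.
The integral becomes ∫ u**5 du from 5 to 9, with antiderivative u**6/6.
Back in w: F(w) = (w**2 + 5)**6/6.
Then F(2) - F(0) = (177147/2) - (15625/6) = 257908/3.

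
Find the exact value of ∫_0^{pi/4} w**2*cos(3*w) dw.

Integrate by parts twice (u = w^2, dv = cos(3*w) dw).
An antiderivative is F(w) = w**2*sin(3*w)/3 + 2*w*cos(3*w)/9 - 2*sin(3*w)/27.
Then F(pi/4) - F(0) = (sqrt(2)*(-24*pi - 32 + 9*pi**2)/864) - (0) = sqrt(2)*(-24*pi - 32 + 9*pi**2)/864.

sqrt(2)*(-24*pi - 32 + 9*pi**2)/864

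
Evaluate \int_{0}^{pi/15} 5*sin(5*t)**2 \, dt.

Use the identity sin^2(5*t) = (1 - cos(10*t))/2.
An antiderivative is F(t) = 5*t/2 - sin(10*t)/4.
Then F(pi/15) - F(0) = (-sqrt(3)/8 + pi/6) - (0) = -sqrt(3)/8 + pi/6.

-sqrt(3)/8 + pi/6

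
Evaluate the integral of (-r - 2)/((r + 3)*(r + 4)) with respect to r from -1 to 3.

log(27/49)

Factor the denominator: r**2 + 7*r + 12 = (r + 4)(r + 3).
Partial fractions: (-r - 2)/((r + 3)*(r + 4)) = -2/(r + 4) + 1/(r + 3).
An antiderivative is F(r) = log(r + 3) - 2*log(r + 4).
Then F(3) - F(-1) = (log(6/49)) - (log(2/9)) = log(27/49).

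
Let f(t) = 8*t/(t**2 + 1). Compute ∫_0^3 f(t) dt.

4*log(2) + 4*log(5)

Let u = t**2 + 1, so du = 2*t dt. When t = 0, u = 1; when t = 3, u = 10.
The integral becomes 4·∫ 1/u du from 1 to 10, with antiderivative 4*log(u).
Back in t: F(t) = 4*log(t**2 + 1).
Then F(3) - F(0) = (4*log(2) + 4*log(5)) - (0) = 4*log(2) + 4*log(5).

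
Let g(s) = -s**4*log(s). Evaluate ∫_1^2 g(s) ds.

Integrate by parts once (u = ln s, dv = -s**4 ds).
An antiderivative is F(s) = -s**5*(5*log(s) - 1)/25.
Then F(2) - F(1) = (32/25 - 32*log(2)/5) - (1/25) = 31/25 - 32*log(2)/5.

31/25 - 32*log(2)/5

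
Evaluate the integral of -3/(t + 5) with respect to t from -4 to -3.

-log(8)

An antiderivative is F(t) = -3*log(t + 5).
Then F(-3) - F(-4) = (-log(8)) - (0) = -log(8).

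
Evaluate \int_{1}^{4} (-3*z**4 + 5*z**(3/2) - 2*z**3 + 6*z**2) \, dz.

-5533/10

By the power rule, an antiderivative is F(z) = 2*z**(5/2) - 3*z**5/5 - z**4/2 + 2*z**3.
Then F(4) - F(1) = (-2752/5) - (29/10) = -5533/10.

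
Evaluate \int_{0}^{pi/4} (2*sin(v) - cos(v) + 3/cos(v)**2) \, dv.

An antiderivative is F(v) = -sin(v) - 2*cos(v) + 3*tan(v).
Then F(pi/4) - F(0) = (3 - 3*sqrt(2)/2) - (-2) = 5 - 3*sqrt(2)/2.

5 - 3*sqrt(2)/2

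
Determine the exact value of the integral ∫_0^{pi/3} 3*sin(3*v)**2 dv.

Use the identity sin^2(3*v) = (1 - cos(6*v))/2.
An antiderivative is F(v) = 3*v/2 - sin(6*v)/4.
Then F(pi/3) - F(0) = (pi/2) - (0) = pi/2.

pi/2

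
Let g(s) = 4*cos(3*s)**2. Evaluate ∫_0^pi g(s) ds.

Use the identity cos^2(3*s) = (1 + cos(6*s))/2.
An antiderivative is F(s) = 2*s + sin(6*s)/3.
Then F(pi) - F(0) = (2*pi) - (0) = 2*pi.

2*pi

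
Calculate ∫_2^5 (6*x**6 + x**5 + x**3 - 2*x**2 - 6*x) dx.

1944861/28

By the power rule, an antiderivative is F(x) = 6*x**7/7 + x**6/6 + x**4/4 - 2*x**3/3 - 3*x**2.
Then F(5) - F(2) = (5843575/84) - (2248/21) = 1944861/28.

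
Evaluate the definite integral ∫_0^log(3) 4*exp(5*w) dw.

Let u = exp(w), so du = exp(w) dw. When w = 0, u = 1; when w = log(3), u = 3.
The integral becomes 4·∫ u**4 du from 1 to 3, with antiderivative 4*u**5/5.
Back in w: F(w) = 4*exp(5*w)/5.
Then F(log(3)) - F(0) = (972/5) - (4/5) = 968/5.

968/5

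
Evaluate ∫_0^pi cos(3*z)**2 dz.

Use the identity cos^2(3*z) = (1 + cos(6*z))/2.
An antiderivative is F(z) = z/2 + sin(6*z)/12.
Then F(pi) - F(0) = (pi/2) - (0) = pi/2.

pi/2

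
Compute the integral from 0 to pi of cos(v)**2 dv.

Use the identity cos^2(v) = (1 + cos(2*v))/2.
An antiderivative is F(v) = v/2 + sin(2*v)/4.
Then F(pi) - F(0) = (pi/2) - (0) = pi/2.

pi/2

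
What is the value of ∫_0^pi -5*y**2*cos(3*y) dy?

Integrate by parts twice (u = y^2, dv = -5*cos(3*y) dy).
An antiderivative is F(y) = -5*y**2*sin(3*y)/3 - 10*y*cos(3*y)/9 + 10*sin(3*y)/27.
Then F(pi) - F(0) = (10*pi/9) - (0) = 10*pi/9.

10*pi/9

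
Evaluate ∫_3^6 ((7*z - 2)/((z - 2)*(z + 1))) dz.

Factor the denominator: z**2 - z - 2 = (z + 1)(z - 2).
Partial fractions: (7*z - 2)/((z - 2)*(z + 1)) = 3/(z + 1) + 4/(z - 2).
An antiderivative is F(z) = 4*log(z - 2) + 3*log(z + 1).
Then F(6) - F(3) = (8*log(2) + 3*log(7)) - (log(64)) = 2*log(2) + 3*log(7).

2*log(2) + 3*log(7)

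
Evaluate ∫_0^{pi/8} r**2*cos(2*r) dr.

Integrate by parts twice (u = r^2, dv = cos(2*r) dr).
An antiderivative is F(r) = r**2*sin(2*r)/2 + r*cos(2*r)/2 - sin(2*r)/4.
Then F(pi/8) - F(0) = (sqrt(2)*(-32 + pi**2 + 8*pi)/256) - (0) = sqrt(2)*(-32 + pi**2 + 8*pi)/256.

sqrt(2)*(-32 + pi**2 + 8*pi)/256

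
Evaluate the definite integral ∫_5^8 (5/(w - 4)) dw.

An antiderivative is F(w) = 5*log(w - 4).
Then F(8) - F(5) = (10*log(2)) - (0) = 10*log(2).

10*log(2)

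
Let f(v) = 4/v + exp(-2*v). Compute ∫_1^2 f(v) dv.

(-1 + exp(2) + 8*exp(4)*log(2))*exp(-4)/2

An antiderivative is F(v) = 4*log(v) - exp(-2*v)/2.
Then F(2) - F(1) = (-exp(-4)/2 + 4*log(2)) - (-exp(-2)/2) = (-1 + exp(2) + 8*exp(4)*log(2))*exp(-4)/2.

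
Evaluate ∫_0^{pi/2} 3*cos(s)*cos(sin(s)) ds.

Let u = sin(s), so du = cos(s) ds. When s = 0, u = 0; when s = pi/2, u = 1.
The integral becomes 3·∫ cos(u) du from 0 to 1, with antiderivative 3*sin(u).
Back in s: F(s) = 3*sin(sin(s)).
Then F(pi/2) - F(0) = (3*sin(1)) - (0) = 3*sin(1).

3*sin(1)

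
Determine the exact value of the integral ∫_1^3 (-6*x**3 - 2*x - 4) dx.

By the power rule, an antiderivative is F(x) = -3*x**4/2 - x**2 - 4*x.
Then F(3) - F(1) = (-285/2) - (-13/2) = -136.

-136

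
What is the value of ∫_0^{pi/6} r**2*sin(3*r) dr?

-2/27 + pi/27

Integrate by parts twice (u = r^2, dv = sin(3*r) dr).
An antiderivative is F(r) = -r**2*cos(3*r)/3 + 2*r*sin(3*r)/9 + 2*cos(3*r)/27.
Then F(pi/6) - F(0) = (pi/27) - (2/27) = -2/27 + pi/27.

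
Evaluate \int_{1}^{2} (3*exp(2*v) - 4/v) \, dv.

-3*exp(2)/2 - log(16) + 3*exp(4)/2

An antiderivative is F(v) = 3*exp(2*v)/2 - 4*log(v).
Then F(2) - F(1) = (-log(16) + 3*exp(4)/2) - (3*exp(2)/2) = -3*exp(2)/2 - log(16) + 3*exp(4)/2.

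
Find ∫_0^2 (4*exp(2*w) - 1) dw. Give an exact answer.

An antiderivative is F(w) = 2*exp(2*w) - w.
Then F(2) - F(0) = (-2 + 2*exp(4)) - (2) = -4 + 2*exp(4).

-4 + 2*exp(4)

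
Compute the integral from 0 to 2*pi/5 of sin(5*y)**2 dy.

pi/5

Use the identity sin^2(5*y) = (1 - cos(10*y))/2.
An antiderivative is F(y) = y/2 - sin(10*y)/20.
Then F(2*pi/5) - F(0) = (pi/5) - (0) = pi/5.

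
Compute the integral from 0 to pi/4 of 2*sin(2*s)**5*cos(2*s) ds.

1/6

Let u = sin(2*s), so du = 2*cos(2*s) ds. When s = 0, u = 0; when s = pi/4, u = 1.
The integral becomes ∫ u**5 du from 0 to 1, with antiderivative u**6/6.
Back in s: F(s) = sin(2*s)**6/6.
Then F(pi/4) - F(0) = (1/6) - (0) = 1/6.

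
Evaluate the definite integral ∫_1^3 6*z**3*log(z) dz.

Integrate by parts once (u = ln z, dv = 6*z**3 dz).
An antiderivative is F(z) = 3*z**4*(4*log(z) - 1)/8.
Then F(3) - F(1) = (-243/8 + 243*log(3)/2) - (-3/8) = -30 + 243*log(3)/2.

-30 + 243*log(3)/2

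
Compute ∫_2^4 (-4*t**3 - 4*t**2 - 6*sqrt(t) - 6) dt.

-1076/3 + 8*sqrt(2)

By the power rule, an antiderivative is F(t) = -t**4 - 4*t**(3/2) - 4*t**3/3 - 6*t.
Then F(4) - F(2) = (-1192/3) - (-116/3 - 8*sqrt(2)) = -1076/3 + 8*sqrt(2).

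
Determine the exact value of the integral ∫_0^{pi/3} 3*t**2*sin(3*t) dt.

-4/9 + pi**2/9

Integrate by parts twice (u = t^2, dv = 3*sin(3*t) dt).
An antiderivative is F(t) = -t**2*cos(3*t) + 2*t*sin(3*t)/3 + 2*cos(3*t)/9.
Then F(pi/3) - F(0) = (-2/9 + pi**2/9) - (2/9) = -4/9 + pi**2/9.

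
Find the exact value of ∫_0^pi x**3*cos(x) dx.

Integrate by parts 3 times (u = x^3, dv = cos(x) dx).
An antiderivative is F(x) = x**3*sin(x) + 3*x**2*cos(x) - 6*x*sin(x) - 6*cos(x).
Then F(pi) - F(0) = (6 - 3*pi**2) - (-6) = 12 - 3*pi**2.

12 - 3*pi**2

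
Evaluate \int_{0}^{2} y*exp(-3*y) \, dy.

(-7 + exp(6))*exp(-6)/9

Integrate by parts once (u = y, dv = exp(-3*y) dy).
An antiderivative is F(y) = (-3*y - 1)*exp(-3*y)/9.
Then F(2) - F(0) = (-7*exp(-6)/9) - (-1/9) = (-7 + exp(6))*exp(-6)/9.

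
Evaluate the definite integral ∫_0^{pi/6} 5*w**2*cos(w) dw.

Integrate by parts twice (u = w^2, dv = 5*cos(w) dw).
An antiderivative is F(w) = 5*w**2*sin(w) + 10*w*cos(w) - 10*sin(w).
Then F(pi/6) - F(0) = (-5 + 5*pi**2/72 + 5*sqrt(3)*pi/6) - (0) = -5 + 5*pi**2/72 + 5*sqrt(3)*pi/6.

-5 + 5*pi**2/72 + 5*sqrt(3)*pi/6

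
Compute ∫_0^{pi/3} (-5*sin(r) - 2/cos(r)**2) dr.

-2*sqrt(3) - 5/2

An antiderivative is F(r) = 5*cos(r) - 2*tan(r).
Then F(pi/3) - F(0) = (5/2 - 2*sqrt(3)) - (5) = -2*sqrt(3) - 5/2.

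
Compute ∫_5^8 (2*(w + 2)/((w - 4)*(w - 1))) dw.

-2*log(7) + 12*log(2)

Factor the denominator: w**2 - 5*w + 4 = (w - 1)(w - 4).
Partial fractions: 2*(w + 2)/((w - 4)*(w - 1)) = -2/(w - 1) + 4/(w - 4).
An antiderivative is F(w) = 4*log(w - 4) - 2*log(w - 1).
Then F(8) - F(5) = (-2*log(7) + 8*log(2)) - (-log(16)) = -2*log(7) + 12*log(2).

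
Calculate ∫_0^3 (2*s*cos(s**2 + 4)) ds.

Let u = s**2 + 4, so du = 2*s ds. When s = 0, u = 4; when s = 3, u = 13.
The integral becomes ∫ cos(u) du from 4 to 13, with antiderivative sin(u).
Back in s: F(s) = sin(s**2 + 4).
Then F(3) - F(0) = (sin(13)) - (sin(4)) = sin(13) - sin(4).

sin(13) - sin(4)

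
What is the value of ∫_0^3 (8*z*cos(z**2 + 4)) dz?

4*sin(13) - 4*sin(4)

Let u = z**2 + 4, so du = 2*z dz. When z = 0, u = 4; when z = 3, u = 13.
The integral becomes 4·∫ cos(u) du from 4 to 13, with antiderivative 4*sin(u).
Back in z: F(z) = 4*sin(z**2 + 4).
Then F(3) - F(0) = (4*sin(13)) - (4*sin(4)) = 4*sin(13) - 4*sin(4).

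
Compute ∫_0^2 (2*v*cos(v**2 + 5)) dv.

sin(9) - sin(5)

Let u = v**2 + 5, so du = 2*v dv. When v = 0, u = 5; when v = 2, u = 9.
The integral becomes ∫ cos(u) du from 5 to 9, with antiderivative sin(u).
Back in v: F(v) = sin(v**2 + 5).
Then F(2) - F(0) = (sin(9)) - (sin(5)) = sin(9) - sin(5).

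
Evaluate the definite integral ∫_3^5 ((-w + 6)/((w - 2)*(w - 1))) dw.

Factor the denominator: w**2 - 3*w + 2 = (w - 1)(w - 2).
Partial fractions: (-w + 6)/((w - 2)*(w - 1)) = -5/(w - 1) + 4/(w - 2).
An antiderivative is F(w) = 4*log(w - 2) - 5*log(w - 1).
Then F(5) - F(3) = (-10*log(2) + 4*log(3)) - (-log(32)) = log(81/32).

log(81/32)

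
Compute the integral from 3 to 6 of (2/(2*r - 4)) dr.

log(4)

An antiderivative is F(r) = log(2*r - 4).
Then F(6) - F(3) = (log(8)) - (log(2)) = log(4).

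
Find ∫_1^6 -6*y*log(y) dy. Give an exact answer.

-108*log(3) - 108*log(2) + 105/2

Integrate by parts once (u = ln y, dv = -6*y dy).
An antiderivative is F(y) = -3*y**2*(2*log(y) - 1)/2.
Then F(6) - F(1) = (-108*log(3) - 108*log(2) + 54) - (3/2) = -108*log(3) - 108*log(2) + 105/2.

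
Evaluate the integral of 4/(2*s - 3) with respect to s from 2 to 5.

An antiderivative is F(s) = 2*log(2*s - 3).
Then F(5) - F(2) = (log(49)) - (0) = log(49).

log(49)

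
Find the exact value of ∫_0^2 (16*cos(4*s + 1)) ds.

Let u = 4*s + 1, so du = 4 ds. When s = 0, u = 1; when s = 2, u = 9.
The integral becomes 4·∫ cos(u) du from 1 to 9, with antiderivative 4*sin(u).
Back in s: F(s) = 4*sin(4*s + 1).
Then F(2) - F(0) = (4*sin(9)) - (4*sin(1)) = -4*sin(1) + 4*sin(9).

-4*sin(1) + 4*sin(9)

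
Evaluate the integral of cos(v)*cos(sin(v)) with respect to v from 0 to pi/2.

sin(1)

Let u = sin(v), so du = cos(v) dv. When v = 0, u = 0; when v = pi/2, u = 1.
The integral becomes ∫ cos(u) du from 0 to 1, with antiderivative sin(u).
Back in v: F(v) = sin(sin(v)).
Then F(pi/2) - F(0) = (sin(1)) - (0) = sin(1).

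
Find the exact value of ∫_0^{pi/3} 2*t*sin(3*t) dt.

2*pi/9

Integrate by parts once (u = t, dv = 2*sin(3*t) dt).
An antiderivative is F(t) = -2*t*cos(3*t)/3 + 2*sin(3*t)/9.
Then F(pi/3) - F(0) = (2*pi/9) - (0) = 2*pi/9.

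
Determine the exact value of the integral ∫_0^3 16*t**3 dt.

324

Let u = 2*t, so du = 2 dt. When t = 0, u = 0; when t = 3, u = 6.
The integral becomes ∫ u**3 du from 0 to 6, with antiderivative u**4/4.
Back in t: F(t) = 4*t**4.
Then F(3) - F(0) = (324) - (0) = 324.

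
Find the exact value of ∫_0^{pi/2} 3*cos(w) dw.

3

An antiderivative is F(w) = 3*sin(w).
Then F(pi/2) - F(0) = (3) - (0) = 3.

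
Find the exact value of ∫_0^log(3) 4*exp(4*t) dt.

Let u = exp(t), so du = exp(t) dt. When t = 0, u = 1; when t = log(3), u = 3.
The integral becomes 4·∫ u**3 du from 1 to 3, with antiderivative u**4.
Back in t: F(t) = exp(4*t).
Then F(log(3)) - F(0) = (81) - (1) = 80.

80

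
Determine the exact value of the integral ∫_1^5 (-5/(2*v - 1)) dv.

An antiderivative is F(v) = -5*log(2*v - 1)/2.
Then F(5) - F(1) = (-5*log(3)) - (0) = -5*log(3).

-5*log(3)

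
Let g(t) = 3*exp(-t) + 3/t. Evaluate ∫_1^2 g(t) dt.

An antiderivative is F(t) = 3*log(t) - 3*exp(-t).
Then F(2) - F(1) = (-3*exp(-2) + 3*log(2)) - (-3*exp(-1)) = -3*exp(-2) + 3*exp(-1) + 3*log(2).

-3*exp(-2) + 3*exp(-1) + 3*log(2)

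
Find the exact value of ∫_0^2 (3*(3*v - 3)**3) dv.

0

Let u = 3*v - 3, so du = 3 dv. When v = 0, u = -3; when v = 2, u = 3.
The integral becomes ∫ u**3 du from -3 to 3, with antiderivative u**4/4.
Back in v: F(v) = (3*v - 3)**4/4.
Then F(2) - F(0) = (81/4) - (81/4) = 0.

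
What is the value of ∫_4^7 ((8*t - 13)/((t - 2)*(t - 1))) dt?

2*log(2) + 3*log(5)

Factor the denominator: t**2 - 3*t + 2 = (t - 1)(t - 2).
Partial fractions: (8*t - 13)/((t - 2)*(t - 1)) = 5/(t - 1) + 3/(t - 2).
An antiderivative is F(t) = 3*log(t - 2) + 5*log(t - 1).
Then F(7) - F(4) = (5*log(2) + 3*log(5) + 5*log(3)) - (3*log(2) + 5*log(3)) = 2*log(2) + 3*log(5).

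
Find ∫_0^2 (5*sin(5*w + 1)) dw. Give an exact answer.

Let u = 5*w + 1, so du = 5 dw. When w = 0, u = 1; when w = 2, u = 11.
The integral becomes ∫ sin(u) du from 1 to 11, with antiderivative -cos(u).
Back in w: F(w) = -cos(5*w + 1).
Then F(2) - F(0) = (-cos(11)) - (-cos(1)) = -cos(11) + cos(1).

-cos(11) + cos(1)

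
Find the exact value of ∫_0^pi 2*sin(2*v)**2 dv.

pi

Use the identity sin^2(2*v) = (1 - cos(4*v))/2.
An antiderivative is F(v) = v - sin(4*v)/4.
Then F(pi) - F(0) = (pi) - (0) = pi.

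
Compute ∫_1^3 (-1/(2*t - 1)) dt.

An antiderivative is F(t) = -log(2*t - 1)/2.
Then F(3) - F(1) = (-log(5)/2) - (0) = -log(5)/2.

-log(5)/2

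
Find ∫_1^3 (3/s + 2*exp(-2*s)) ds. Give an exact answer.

-exp(-6) + exp(-2) + 3*log(3)

An antiderivative is F(s) = 3*log(s) - exp(-2*s).
Then F(3) - F(1) = (-exp(-6) + 3*log(3)) - (-exp(-2)) = -exp(-6) + exp(-2) + 3*log(3).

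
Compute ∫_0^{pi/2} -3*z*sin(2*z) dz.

Integrate by parts once (u = z, dv = -3*sin(2*z) dz).
An antiderivative is F(z) = 3*z*cos(2*z)/2 - 3*sin(2*z)/4.
Then F(pi/2) - F(0) = (-3*pi/4) - (0) = -3*pi/4.

-3*pi/4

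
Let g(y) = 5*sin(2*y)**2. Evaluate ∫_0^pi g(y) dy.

Use the identity sin^2(2*y) = (1 - cos(4*y))/2.
An antiderivative is F(y) = 5*y/2 - 5*sin(4*y)/8.
Then F(pi) - F(0) = (5*pi/2) - (0) = 5*pi/2.

5*pi/2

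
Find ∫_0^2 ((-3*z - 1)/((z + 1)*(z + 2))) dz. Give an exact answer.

Factor the denominator: z**2 + 3*z + 2 = (z + 2)(z + 1).
Partial fractions: (-3*z - 1)/((z + 1)*(z + 2)) = -5/(z + 2) + 2/(z + 1).
An antiderivative is F(z) = 2*log(z + 1) - 5*log(z + 2).
Then F(2) - F(0) = (-10*log(2) + 2*log(3)) - (-log(32)) = log(9/32).

log(9/32)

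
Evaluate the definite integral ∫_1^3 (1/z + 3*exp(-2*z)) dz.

-3*exp(-6)/2 + 3*exp(-2)/2 + log(3)

An antiderivative is F(z) = log(z) - 3*exp(-2*z)/2.
Then F(3) - F(1) = (-3*exp(-6)/2 + log(3)) - (-3*exp(-2)/2) = -3*exp(-6)/2 + 3*exp(-2)/2 + log(3).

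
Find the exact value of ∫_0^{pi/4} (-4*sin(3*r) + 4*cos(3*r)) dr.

An antiderivative is F(r) = 4*sin(3*r)/3 + 4*cos(3*r)/3.
Then F(pi/4) - F(0) = (0) - (4/3) = -4/3.

-4/3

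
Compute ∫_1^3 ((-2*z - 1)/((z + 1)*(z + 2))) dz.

Factor the denominator: z**2 + 3*z + 2 = (z + 2)(z + 1).
Partial fractions: (-2*z - 1)/((z + 1)*(z + 2)) = -3/(z + 2) + 1/(z + 1).
An antiderivative is F(z) = log(z + 1) - 3*log(z + 2).
Then F(3) - F(1) = (-3*log(5) + 2*log(2)) - (log(2/27)) = -3*log(5) + log(2) + 3*log(3).

-3*log(5) + log(2) + 3*log(3)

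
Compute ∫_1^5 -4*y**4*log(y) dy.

Integrate by parts once (u = ln y, dv = -4*y**4 dy).
An antiderivative is F(y) = -4*y**5*(5*log(y) - 1)/25.
Then F(5) - F(1) = (500 - 2500*log(5)) - (4/25) = 12496/25 - 2500*log(5).

12496/25 - 2500*log(5)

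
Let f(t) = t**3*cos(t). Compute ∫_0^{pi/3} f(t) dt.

-sqrt(3)*pi + sqrt(3)*pi**3/54 + pi**2/6 + 3

Integrate by parts 3 times (u = t^3, dv = cos(t) dt).
An antiderivative is F(t) = t**3*sin(t) + 3*t**2*cos(t) - 6*t*sin(t) - 6*cos(t).
Then F(pi/3) - F(0) = (-sqrt(3)*pi - 3 + sqrt(3)*pi**3/54 + pi**2/6) - (-6) = -sqrt(3)*pi + sqrt(3)*pi**3/54 + pi**2/6 + 3.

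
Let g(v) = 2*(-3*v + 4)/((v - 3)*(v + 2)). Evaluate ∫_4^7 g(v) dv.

-log(81)

Factor the denominator: v**2 - v - 6 = (v + 2)(v - 3).
Partial fractions: 2*(-3*v + 4)/((v - 3)*(v + 2)) = -4/(v + 2) - 2/(v - 3).
An antiderivative is F(v) = -2*log(v - 3) - 4*log(v + 2).
Then F(7) - F(4) = (-8*log(3) - 4*log(2)) - (-4*log(3) - 4*log(2)) = -log(81).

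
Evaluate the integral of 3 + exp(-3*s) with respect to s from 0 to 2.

An antiderivative is F(s) = 3*s - exp(-3*s)/3.
Then F(2) - F(0) = (6 - exp(-6)/3) - (-1/3) = 19/3 - exp(-6)/3.

19/3 - exp(-6)/3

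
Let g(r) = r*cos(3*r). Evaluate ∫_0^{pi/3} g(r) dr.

-2/9

Integrate by parts once (u = r, dv = cos(3*r) dr).
An antiderivative is F(r) = r*sin(3*r)/3 + cos(3*r)/9.
Then F(pi/3) - F(0) = (-1/9) - (1/9) = -2/9.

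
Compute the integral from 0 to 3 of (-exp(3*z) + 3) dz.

An antiderivative is F(z) = -exp(3*z)/3 + 3*z.
Then F(3) - F(0) = (9 - exp(9)/3) - (-1/3) = 28/3 - exp(9)/3.

28/3 - exp(9)/3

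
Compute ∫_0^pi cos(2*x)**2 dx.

Use the identity cos^2(2*x) = (1 + cos(4*x))/2.
An antiderivative is F(x) = x/2 + sin(4*x)/8.
Then F(pi) - F(0) = (pi/2) - (0) = pi/2.

pi/2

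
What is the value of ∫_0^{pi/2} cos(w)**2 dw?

pi/4

Use the identity cos^2(w) = (1 + cos(2*w))/2.
An antiderivative is F(w) = w/2 + sin(2*w)/4.
Then F(pi/2) - F(0) = (pi/4) - (0) = pi/4.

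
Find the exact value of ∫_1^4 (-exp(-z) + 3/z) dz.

An antiderivative is F(z) = 3*log(z) + exp(-z).
Then F(4) - F(1) = (exp(-4) + 6*log(2)) - (exp(-1)) = -exp(-1) + exp(-4) + 6*log(2).

-exp(-1) + exp(-4) + 6*log(2)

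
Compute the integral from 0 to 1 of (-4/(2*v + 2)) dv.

-log(4)

An antiderivative is F(v) = -2*log(2*v + 2).
Then F(1) - F(0) = (-log(16)) - (-log(4)) = -log(4).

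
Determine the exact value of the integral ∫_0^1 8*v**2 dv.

Let u = 2*v, so du = 2 dv. When v = 0, u = 0; when v = 1, u = 2.
The integral becomes ∫ u**2 du from 0 to 2, with antiderivative u**3/3.
Back in v: F(v) = 8*v**3/3.
Then F(1) - F(0) = (8/3) - (0) = 8/3.

8/3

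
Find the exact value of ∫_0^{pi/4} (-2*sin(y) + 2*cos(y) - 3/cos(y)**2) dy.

An antiderivative is F(y) = 2*sin(y) + 2*cos(y) - 3*tan(y).
Then F(pi/4) - F(0) = (-3 + 2*sqrt(2)) - (2) = -5 + 2*sqrt(2).

-5 + 2*sqrt(2)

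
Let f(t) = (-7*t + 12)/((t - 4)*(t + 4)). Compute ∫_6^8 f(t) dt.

-5*log(3) - 7*log(2) + 5*log(5)

Factor the denominator: t**2 - 16 = (t + 4)(t - 4).
Partial fractions: (-7*t + 12)/((t - 4)*(t + 4)) = -5/(t + 4) - 2/(t - 4).
An antiderivative is F(t) = -2*log(t - 4) - 5*log(t + 4).
Then F(8) - F(6) = (-14*log(2) - 5*log(3)) - (-5*log(5) - 7*log(2)) = -5*log(3) - 7*log(2) + 5*log(5).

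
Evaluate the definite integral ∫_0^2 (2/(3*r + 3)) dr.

2*log(3)/3

An antiderivative is F(r) = 2*log(3*r + 3)/3.
Then F(2) - F(0) = (4*log(3)/3) - (2*log(3)/3) = 2*log(3)/3.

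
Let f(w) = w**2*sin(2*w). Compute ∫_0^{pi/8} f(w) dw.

-1/4 - sqrt(2)*pi**2/256 + sqrt(2)*pi/32 + sqrt(2)/8

Integrate by parts twice (u = w^2, dv = sin(2*w) dw).
An antiderivative is F(w) = -w**2*cos(2*w)/2 + w*sin(2*w)/2 + cos(2*w)/4.
Then F(pi/8) - F(0) = (sqrt(2)*(-pi**2 + 8*pi + 32)/256) - (1/4) = -1/4 - sqrt(2)*pi**2/256 + sqrt(2)*pi/32 + sqrt(2)/8.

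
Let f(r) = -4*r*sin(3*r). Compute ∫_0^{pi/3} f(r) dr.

-4*pi/9

Integrate by parts once (u = r, dv = -4*sin(3*r) dr).
An antiderivative is F(r) = 4*r*cos(3*r)/3 - 4*sin(3*r)/9.
Then F(pi/3) - F(0) = (-4*pi/9) - (0) = -4*pi/9.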